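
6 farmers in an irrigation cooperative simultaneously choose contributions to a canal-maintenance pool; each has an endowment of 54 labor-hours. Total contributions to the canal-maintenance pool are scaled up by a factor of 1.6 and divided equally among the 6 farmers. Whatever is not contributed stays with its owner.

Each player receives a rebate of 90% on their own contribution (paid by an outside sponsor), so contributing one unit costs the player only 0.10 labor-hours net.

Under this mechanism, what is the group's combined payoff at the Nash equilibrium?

810.00 labor-hours

With the mechanism, a contributed unit returns (1.6/6) / 0.10 = 2.6667 per unit of net cost to the contributor — now above 1 — so contributing fully is weakly dominant for every player.
So the Nash equilibrium is full contribution by all 6; the group earns 6 × (54 × 0.90 + 1.6 × 54) = 810.00.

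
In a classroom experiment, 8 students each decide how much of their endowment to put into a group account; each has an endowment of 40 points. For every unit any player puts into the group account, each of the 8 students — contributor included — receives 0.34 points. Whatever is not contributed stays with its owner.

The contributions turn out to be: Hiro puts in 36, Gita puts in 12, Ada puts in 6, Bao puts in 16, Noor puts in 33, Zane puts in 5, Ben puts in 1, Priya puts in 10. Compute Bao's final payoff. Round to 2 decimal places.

64.46 points

Total contributed: 36 + 12 + 6 + 16 + 33 + 5 + 1 + 10 = 119.
Each receives 0.34 × 119 = 40.46 from the group account.
Bao keeps 40 − 16 = 24, so Bao's payoff is 24 + 40.46 = 64.46.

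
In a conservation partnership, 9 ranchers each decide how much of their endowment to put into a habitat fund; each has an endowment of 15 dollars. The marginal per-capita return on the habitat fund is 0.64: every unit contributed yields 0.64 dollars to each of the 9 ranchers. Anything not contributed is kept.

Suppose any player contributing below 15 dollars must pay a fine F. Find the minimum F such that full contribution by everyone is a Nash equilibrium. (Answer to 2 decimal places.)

5.40 dollars

Given the others contribute fully, the best deviation is to contribute 0 (any partial contribution still incurs the fine and gives up units whose private return 0.64 is below 1).
Deviating from 15 to 0 saves 15 dollars but forfeits the deviator's share of the drop in the habitat fund: 0.64 × 15 = 9.60.
So the deviation gain is 15 − 9.60 = 5.40, and the fine must be at least 5.40 dollars to wipe it out.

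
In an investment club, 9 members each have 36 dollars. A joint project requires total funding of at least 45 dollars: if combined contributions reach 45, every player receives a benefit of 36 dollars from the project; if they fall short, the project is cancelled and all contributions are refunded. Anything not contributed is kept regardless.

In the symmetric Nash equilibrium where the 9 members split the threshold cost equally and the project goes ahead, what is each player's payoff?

67 dollars

Equal share of the threshold: 45/9 = 5.
At this profile no one gains by cutting their contribution: any cut drops the total below 45, the project is cancelled, contributions are refunded, and the deviator ends with 36, which is less than 36 − 5 + 36 = 67. Contributing more than 5 just wastes the excess. So contributing exactly 5 is a best response.
Each player's payoff: 36 − 5 + 36 = 67.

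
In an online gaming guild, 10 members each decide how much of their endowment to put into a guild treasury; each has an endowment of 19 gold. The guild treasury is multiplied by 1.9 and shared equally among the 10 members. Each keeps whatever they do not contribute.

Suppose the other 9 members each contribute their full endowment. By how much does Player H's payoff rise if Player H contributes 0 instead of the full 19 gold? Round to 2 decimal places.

Switching from a contribution of 19 to 0 lets Player H keep an extra 19 gold, but lowers the guild treasury by 19, which costs Player H their own share of that drop: 1.9/10 × 19 = 3.61.
Net gain = 19 − 3.61 = 15.39. The private return per contributed unit (0.1900) is below 1, so free-riding is indeed the best response regardless of what the others do.

15.39 gold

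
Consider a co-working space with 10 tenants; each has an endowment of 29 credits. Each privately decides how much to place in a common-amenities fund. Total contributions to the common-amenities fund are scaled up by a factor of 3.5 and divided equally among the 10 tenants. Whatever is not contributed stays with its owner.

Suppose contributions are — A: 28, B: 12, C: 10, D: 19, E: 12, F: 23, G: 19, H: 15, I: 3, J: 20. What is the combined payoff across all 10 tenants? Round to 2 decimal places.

692.50 credits

Total contributed: 28 + 12 + 10 + 19 + 12 + 23 + 19 + 15 + 3 + 20 = 161; total kept: 10 × 29 − 161 = 129.
The common-amenities fund pays out 3.5 × 161 = 563.50 in aggregate.
Group total = 129 + 563.50 = 692.50.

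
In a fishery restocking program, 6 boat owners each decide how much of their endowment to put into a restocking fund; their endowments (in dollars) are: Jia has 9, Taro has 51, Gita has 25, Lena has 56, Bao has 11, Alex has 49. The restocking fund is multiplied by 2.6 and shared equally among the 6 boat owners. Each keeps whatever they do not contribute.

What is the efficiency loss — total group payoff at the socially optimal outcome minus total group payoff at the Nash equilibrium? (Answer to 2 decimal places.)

The private return per contributed unit is 2.6/6 = 0.4333 < 1 for every player regardless of endowment, so the Nash equilibrium is zero contribution and the group total is Σ E_j = 9 + 51 + 25 + 56 + 11 + 49 = 201.
Each contributed unit returns 2.600 to the group, so the social optimum is full contribution by everyone: group total = 2.600 × 201 = 522.60.
Efficiency loss = (2.600 − 1) × 201 = 321.60.

321.60 dollars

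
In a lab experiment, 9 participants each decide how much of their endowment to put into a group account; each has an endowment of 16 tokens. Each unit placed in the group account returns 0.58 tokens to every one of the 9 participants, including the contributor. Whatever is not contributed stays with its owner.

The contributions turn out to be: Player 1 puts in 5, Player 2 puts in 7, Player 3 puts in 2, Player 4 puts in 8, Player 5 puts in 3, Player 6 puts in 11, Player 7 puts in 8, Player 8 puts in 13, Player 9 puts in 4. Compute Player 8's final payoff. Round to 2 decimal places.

Total contributed: 5 + 7 + 2 + 8 + 3 + 11 + 8 + 13 + 4 = 61.
Each receives 0.58 × 61 = 35.38 from the group account.
Player 8 keeps 16 − 13 = 3, so Player 8's payoff is 3 + 35.38 = 38.38.

38.38 tokens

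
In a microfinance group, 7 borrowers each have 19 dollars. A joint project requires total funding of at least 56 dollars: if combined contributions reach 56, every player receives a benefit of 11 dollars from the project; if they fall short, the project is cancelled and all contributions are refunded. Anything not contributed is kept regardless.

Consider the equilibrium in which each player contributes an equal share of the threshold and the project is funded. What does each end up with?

Equal share of the threshold: 56/7 = 8.
At this profile no one gains by cutting their contribution: any cut drops the total below 56, the project is cancelled, contributions are refunded, and the deviator ends with 19, which is less than 19 − 8 + 11 = 22. Contributing more than 8 just wastes the excess. So contributing exactly 8 is a best response.
Each player's payoff: 19 − 8 + 11 = 22.

22 dollars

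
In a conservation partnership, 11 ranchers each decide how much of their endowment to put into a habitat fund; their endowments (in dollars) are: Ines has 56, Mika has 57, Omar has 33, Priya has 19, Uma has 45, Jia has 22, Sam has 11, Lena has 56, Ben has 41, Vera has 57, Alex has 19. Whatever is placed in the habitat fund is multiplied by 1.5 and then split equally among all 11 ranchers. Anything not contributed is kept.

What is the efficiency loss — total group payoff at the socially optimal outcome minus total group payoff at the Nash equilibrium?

208.00 dollars

The private return per contributed unit is 1.5/11 = 0.1364 < 1 for every player regardless of endowment, so the Nash equilibrium is zero contribution and the group total is Σ E_j = 56 + 57 + 33 + 19 + 45 + 22 + 11 + 56 + 41 + 57 + 19 = 416.
Each contributed unit returns 1.500 to the group, so the social optimum is full contribution by everyone: group total = 1.500 × 416 = 624.00.
Efficiency loss = (1.500 − 1) × 416 = 208.00.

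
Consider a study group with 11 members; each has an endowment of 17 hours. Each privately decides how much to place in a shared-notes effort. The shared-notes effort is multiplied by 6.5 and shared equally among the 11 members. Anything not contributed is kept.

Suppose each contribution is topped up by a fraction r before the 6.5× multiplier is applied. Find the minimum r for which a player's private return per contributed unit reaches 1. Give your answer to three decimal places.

0.692

With matching at rate r, one contributed unit becomes (1 + r) in the shared-notes effort and returns 6.5 × (1 + r) / 11 to the contributor.
Setting this equal to 1: 1 + r = 11/6.5 = 1.6923.
So the minimum matching rate is r = 1.6923 − 1 = 0.692.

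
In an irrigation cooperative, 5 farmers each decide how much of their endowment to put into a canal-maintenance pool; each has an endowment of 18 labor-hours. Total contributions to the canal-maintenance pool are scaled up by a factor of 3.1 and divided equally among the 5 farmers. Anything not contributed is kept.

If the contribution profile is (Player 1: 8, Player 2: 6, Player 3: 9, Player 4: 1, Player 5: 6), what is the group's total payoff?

153.00 labor-hours

Total contributed: 8 + 6 + 9 + 1 + 6 = 30; total kept: 5 × 18 − 30 = 60.
The canal-maintenance pool pays out 3.1 × 30 = 93.00 in aggregate.
Group total = 60 + 93.00 = 153.00.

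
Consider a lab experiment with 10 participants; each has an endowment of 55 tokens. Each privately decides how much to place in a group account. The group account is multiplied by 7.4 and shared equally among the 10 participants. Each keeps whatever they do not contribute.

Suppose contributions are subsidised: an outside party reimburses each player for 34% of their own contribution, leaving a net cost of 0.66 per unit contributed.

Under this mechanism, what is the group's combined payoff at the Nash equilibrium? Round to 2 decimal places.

4257.00 tokens

With the mechanism, a contributed unit returns (7.4/10) / 0.66 = 1.1212 per unit of net cost to the contributor — now above 1 — so contributing fully is weakly dominant for every player.
At the Nash equilibrium everyone contributes 55. Group total payoff = 10 × (55 × 0.34 + 7.4 × 55) = 4257.00.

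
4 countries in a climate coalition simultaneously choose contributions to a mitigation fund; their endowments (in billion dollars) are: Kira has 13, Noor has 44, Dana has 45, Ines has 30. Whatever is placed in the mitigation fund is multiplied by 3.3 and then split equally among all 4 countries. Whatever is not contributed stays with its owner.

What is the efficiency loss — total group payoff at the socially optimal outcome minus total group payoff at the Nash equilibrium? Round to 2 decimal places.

The private return per contributed unit is 3.3/4 = 0.8250 < 1 for every player regardless of endowment, so the Nash equilibrium is zero contribution and the group total is Σ E_j = 13 + 44 + 45 + 30 = 132.
Each contributed unit returns 3.300 to the group, so the social optimum is full contribution by everyone: group total = 3.300 × 132 = 435.60.
Efficiency loss = (3.300 − 1) × 132 = 303.60.

303.60 billion dollars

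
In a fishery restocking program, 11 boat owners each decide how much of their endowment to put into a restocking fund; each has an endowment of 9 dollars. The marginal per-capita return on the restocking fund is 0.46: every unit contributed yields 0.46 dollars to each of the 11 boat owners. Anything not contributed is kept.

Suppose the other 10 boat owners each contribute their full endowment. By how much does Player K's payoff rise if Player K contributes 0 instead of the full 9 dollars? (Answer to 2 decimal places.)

Switching from a contribution of 9 to 0 lets Player K keep an extra 9 dollars, but lowers the restocking fund by 9, which costs Player K their own share of that drop: 0.46 × 9 = 4.14.
Net gain = 9 − 4.14 = 4.86. The private return per contributed unit (0.46) is below 1, so free-riding is indeed the best response regardless of what the others do.

4.86 dollars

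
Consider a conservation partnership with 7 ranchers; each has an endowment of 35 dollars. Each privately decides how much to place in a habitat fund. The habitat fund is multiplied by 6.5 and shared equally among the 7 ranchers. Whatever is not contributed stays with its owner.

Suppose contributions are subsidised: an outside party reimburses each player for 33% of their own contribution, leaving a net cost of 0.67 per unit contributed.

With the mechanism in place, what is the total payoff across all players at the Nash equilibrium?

With the mechanism, a contributed unit returns (6.5/7) / 0.67 = 1.3859 per unit of net cost to the contributor — now above 1 — so contributing fully is weakly dominant for every player.
At the Nash equilibrium everyone contributes 35. Group total payoff = 7 × (35 × 0.33 + 6.5 × 35) = 1673.35.

1673.35 dollars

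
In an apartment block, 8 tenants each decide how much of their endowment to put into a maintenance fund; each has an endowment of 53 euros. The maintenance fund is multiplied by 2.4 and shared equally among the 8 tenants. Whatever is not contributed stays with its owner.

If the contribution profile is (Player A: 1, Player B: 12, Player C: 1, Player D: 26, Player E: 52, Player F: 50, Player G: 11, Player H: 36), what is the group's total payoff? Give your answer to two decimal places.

688.60 euros

Total contributed: 1 + 12 + 1 + 26 + 52 + 50 + 11 + 36 = 189; total kept: 8 × 53 − 189 = 235.
The maintenance fund pays out 2.4 × 189 = 453.60 in aggregate.
Group total = 235 + 453.60 = 688.60.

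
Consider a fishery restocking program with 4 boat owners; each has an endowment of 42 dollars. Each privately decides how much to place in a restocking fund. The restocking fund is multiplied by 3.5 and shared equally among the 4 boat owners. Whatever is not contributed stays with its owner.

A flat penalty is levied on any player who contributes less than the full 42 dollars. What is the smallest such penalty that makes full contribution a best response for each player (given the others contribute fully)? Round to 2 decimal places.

5.25 dollars

Given the others contribute fully, the best deviation is to contribute 0 (any partial contribution still incurs the fine and gives up units whose private return 0.8750 is below 1).
Deviating from 42 to 0 saves 42 dollars but forfeits the deviator's share of the drop in the restocking fund: 3.5/4 × 42 = 36.75.
So the deviation gain is 42 − 36.75 = 5.25, and the fine must be at least 5.25 dollars to wipe it out.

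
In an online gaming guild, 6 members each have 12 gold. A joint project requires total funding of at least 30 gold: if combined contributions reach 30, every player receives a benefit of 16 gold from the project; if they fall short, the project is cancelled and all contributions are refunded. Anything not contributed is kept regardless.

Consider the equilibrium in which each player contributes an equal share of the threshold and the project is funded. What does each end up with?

23 gold

Equal share of the threshold: 30/6 = 5.
At this profile no one gains by cutting their contribution: any cut drops the total below 30, the project is cancelled, contributions are refunded, and the deviator ends with 12, which is less than 12 − 5 + 16 = 23. Contributing more than 5 just wastes the excess. So contributing exactly 5 is a best response.
Each player's payoff: 12 − 5 + 16 = 23.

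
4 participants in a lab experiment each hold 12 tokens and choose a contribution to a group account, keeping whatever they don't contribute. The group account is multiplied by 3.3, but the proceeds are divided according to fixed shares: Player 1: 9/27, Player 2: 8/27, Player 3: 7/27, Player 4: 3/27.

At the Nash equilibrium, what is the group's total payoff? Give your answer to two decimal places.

For player j, contributing a unit is worthwhile iff 3.3 × (j's share) ≥ 1, i.e. iff j's share is at least 0.3030.
Player 1 alone (share 9/27) is above the threshold, contributing 12; the remaining 3 contribute 0. Total contributed: 12.
The group account pays out 3.3 × 12 = 39.60 in total (split across the unequal shares, but the aggregate is all that matters for the group sum).
The 3 free-riders keep 12 each, adding 36. Group total = 36 + 39.60 = 75.60.

75.60 tokens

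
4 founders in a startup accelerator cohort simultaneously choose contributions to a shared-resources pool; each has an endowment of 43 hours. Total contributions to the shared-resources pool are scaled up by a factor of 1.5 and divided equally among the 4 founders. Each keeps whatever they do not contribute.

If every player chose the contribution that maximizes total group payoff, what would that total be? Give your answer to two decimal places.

Each contributed unit returns 1.500 to the group as a whole (0.3750 to each of 4 players), which exceeds 1, so the social optimum is full contribution: group total = 1.500 × 172 = 258.00.

258.00 hours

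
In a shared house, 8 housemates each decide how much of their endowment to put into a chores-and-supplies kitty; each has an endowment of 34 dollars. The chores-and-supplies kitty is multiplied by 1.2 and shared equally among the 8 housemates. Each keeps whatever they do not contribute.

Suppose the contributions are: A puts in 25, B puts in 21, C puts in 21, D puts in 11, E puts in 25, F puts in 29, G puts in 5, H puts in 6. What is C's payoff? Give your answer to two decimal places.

Total contributed: 25 + 21 + 21 + 11 + 25 + 29 + 5 + 6 = 143.
Each receives 1.2 × 143 / 8 = 21.45 from the chores-and-supplies kitty.
C keeps 34 − 21 = 13, so C's payoff is 13 + 21.45 = 34.45.

34.45 dollars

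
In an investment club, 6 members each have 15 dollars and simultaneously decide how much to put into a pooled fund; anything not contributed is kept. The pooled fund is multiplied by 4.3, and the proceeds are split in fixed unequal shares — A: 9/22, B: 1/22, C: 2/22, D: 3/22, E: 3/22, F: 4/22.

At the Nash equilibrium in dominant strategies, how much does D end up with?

Player j's private return per contributed unit is 4.3 × (j's share). Contributing is weakly dominant for j when that share is at least 1/4.3 = 0.2326, and contributing 0 is dominant otherwise.
The only share above 0.2326 is A's 9/22, contributing 15; the remaining 5 contribute 0. Total contributed: 15.
D keeps 15 and receives 4.3 × 15 × 3/22 = 8.80 from the pooled fund, for a payoff of 23.80.

23.80 dollars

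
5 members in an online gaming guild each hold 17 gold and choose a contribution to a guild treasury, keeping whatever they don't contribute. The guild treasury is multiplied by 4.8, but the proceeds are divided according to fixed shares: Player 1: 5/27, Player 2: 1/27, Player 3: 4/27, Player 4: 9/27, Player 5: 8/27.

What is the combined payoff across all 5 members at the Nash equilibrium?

214.20 gold

Player j's private return per contributed unit is 4.8 × (j's share). Contributing is weakly dominant for j when that share is at least 1/4.8 = 0.2083, and contributing 0 is dominant otherwise.
The shares above 0.2083 belong to Player 4 and Player 5, contributing 17 each; the remaining 3 contribute 0. Total contributed: 34.
The guild treasury pays out 4.8 × 34 = 163.20 in total (split across the unequal shares, but the aggregate is all that matters for the group sum).
The 3 free-riders keep 17 each, adding 51. Group total = 51 + 163.20 = 214.20.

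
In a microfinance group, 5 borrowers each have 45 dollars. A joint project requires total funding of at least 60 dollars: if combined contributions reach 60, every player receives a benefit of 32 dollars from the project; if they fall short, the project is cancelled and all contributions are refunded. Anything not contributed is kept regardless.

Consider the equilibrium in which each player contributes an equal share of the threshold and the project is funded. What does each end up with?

Equal share of the threshold: 60/5 = 12.
At this profile no one gains by cutting their contribution: any cut drops the total below 60, the project is cancelled, contributions are refunded, and the deviator ends with 45, which is less than 45 − 12 + 32 = 65. Contributing more than 12 just wastes the excess. So contributing exactly 12 is a best response.
Each player's payoff: 45 − 12 + 32 = 65.

65 dollars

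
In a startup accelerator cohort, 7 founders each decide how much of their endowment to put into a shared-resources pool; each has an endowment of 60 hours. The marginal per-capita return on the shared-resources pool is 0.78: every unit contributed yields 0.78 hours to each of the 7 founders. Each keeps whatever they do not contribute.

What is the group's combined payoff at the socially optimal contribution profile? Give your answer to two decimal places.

2293.20 hours

Each contributed unit returns 5.460 to the group as a whole (0.78 to each of 7 players), which exceeds 1, so the social optimum is full contribution: group total = 5.460 × 420 = 2293.20.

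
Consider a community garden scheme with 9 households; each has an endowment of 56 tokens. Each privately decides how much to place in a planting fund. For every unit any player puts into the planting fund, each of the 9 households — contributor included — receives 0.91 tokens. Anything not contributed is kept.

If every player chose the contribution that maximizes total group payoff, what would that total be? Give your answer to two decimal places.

4127.76 tokens

Each contributed unit returns 8.190 to the group as a whole (0.91 to each of 9 players), which exceeds 1, so the social optimum is full contribution: group total = 8.190 × 504 = 4127.76.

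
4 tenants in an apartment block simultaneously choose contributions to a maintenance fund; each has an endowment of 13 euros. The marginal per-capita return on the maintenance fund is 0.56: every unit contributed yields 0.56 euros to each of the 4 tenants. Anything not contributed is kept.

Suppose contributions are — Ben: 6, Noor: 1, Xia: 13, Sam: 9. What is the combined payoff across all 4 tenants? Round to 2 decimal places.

87.96 euros

Total contributed: 6 + 1 + 13 + 9 = 29; total kept: 4 × 13 − 29 = 23.
The maintenance fund pays out 0.56 × 4 × 29 = 64.96 in aggregate.
Group total = 23 + 64.96 = 87.96.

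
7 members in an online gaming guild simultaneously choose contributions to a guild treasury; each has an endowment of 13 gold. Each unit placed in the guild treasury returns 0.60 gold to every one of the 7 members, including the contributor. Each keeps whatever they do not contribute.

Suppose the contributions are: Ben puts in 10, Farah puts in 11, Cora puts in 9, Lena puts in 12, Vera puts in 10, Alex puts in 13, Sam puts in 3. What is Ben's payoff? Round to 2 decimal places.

Total contributed: 10 + 11 + 9 + 12 + 10 + 13 + 3 = 68.
Each receives 0.60 × 68 = 40.80 from the guild treasury.
Ben keeps 13 − 10 = 3, so Ben's payoff is 3 + 40.80 = 43.80.

43.80 gold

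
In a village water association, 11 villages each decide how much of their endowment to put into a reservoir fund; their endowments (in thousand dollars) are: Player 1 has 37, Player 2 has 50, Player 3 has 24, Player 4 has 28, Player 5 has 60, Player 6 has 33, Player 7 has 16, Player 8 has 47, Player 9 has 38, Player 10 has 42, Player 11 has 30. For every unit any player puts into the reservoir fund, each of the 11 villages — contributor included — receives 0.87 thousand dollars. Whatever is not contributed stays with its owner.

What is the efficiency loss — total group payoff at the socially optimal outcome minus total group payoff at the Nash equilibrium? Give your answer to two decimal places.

3470.85 thousand dollars

The private return per contributed unit is 0.87 < 1 for everyone, so the Nash equilibrium is zero contribution and the group total is Σ E_j = 37 + 50 + 24 + 28 + 60 + 33 + 16 + 47 + 38 + 42 + 30 = 405.
Each contributed unit returns 9.570 to the group, so the social optimum is full contribution by everyone: group total = 9.570 × 405 = 3875.85.
Efficiency loss = (9.570 − 1) × 405 = 3470.85.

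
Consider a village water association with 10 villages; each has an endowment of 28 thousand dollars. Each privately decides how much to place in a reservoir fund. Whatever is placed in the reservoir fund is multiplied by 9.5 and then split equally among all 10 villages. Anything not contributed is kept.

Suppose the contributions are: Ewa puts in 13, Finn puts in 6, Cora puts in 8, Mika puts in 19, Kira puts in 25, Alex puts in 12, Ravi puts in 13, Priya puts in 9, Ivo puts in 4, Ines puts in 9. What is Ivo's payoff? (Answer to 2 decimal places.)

Total contributed: 13 + 6 + 8 + 19 + 25 + 12 + 13 + 9 + 4 + 9 = 118.
Each receives 9.5 × 118 / 10 = 112.10 from the reservoir fund.
Ivo keeps 28 − 4 = 24, so Ivo's payoff is 24 + 112.10 = 136.10.

136.10 thousand dollars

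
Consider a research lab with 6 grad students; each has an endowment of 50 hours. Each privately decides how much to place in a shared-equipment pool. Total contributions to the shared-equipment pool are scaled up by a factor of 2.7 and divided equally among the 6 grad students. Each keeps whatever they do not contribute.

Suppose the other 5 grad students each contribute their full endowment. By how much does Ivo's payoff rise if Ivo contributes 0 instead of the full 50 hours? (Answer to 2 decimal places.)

Switching from a contribution of 50 to 0 lets Ivo keep an extra 50 hours, but lowers the shared-equipment pool by 50, which costs Ivo their own share of that drop: 2.7/6 × 50 = 22.50.
Net gain = 50 − 22.50 = 27.50. The private return per contributed unit (0.4500) is below 1, so free-riding is indeed the best response regardless of what the others do.

27.50 hours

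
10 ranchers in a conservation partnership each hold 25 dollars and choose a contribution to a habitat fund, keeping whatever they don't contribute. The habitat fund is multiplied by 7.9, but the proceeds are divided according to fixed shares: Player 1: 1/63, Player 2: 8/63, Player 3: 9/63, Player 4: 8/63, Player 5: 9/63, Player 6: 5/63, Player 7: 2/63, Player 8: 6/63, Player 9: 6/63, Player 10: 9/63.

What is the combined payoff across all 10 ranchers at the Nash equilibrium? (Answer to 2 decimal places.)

Each unit j contributes comes back to j as 7.9 × (j's share), so j prefers to contribute only if that share exceeds 1/7.9 = 0.1266; otherwise keeping the unit dominates.
The shares above 0.1266 belong to Player 2, Player 3, Player 4, Player 5 and Player 10, contributing 25 each; the remaining 5 contribute 0. Total contributed: 125.
The habitat fund pays out 7.9 × 125 = 987.50 in total (split across the unequal shares, but the aggregate is all that matters for the group sum).
The 5 free-riders keep 25 each, adding 125. Group total = 125 + 987.50 = 1112.50.

1112.50 dollars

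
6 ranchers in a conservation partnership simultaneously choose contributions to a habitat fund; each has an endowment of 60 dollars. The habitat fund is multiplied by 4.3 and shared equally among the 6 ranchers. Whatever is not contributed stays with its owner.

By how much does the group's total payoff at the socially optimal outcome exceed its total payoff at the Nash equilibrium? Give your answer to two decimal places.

1188.00 dollars

Each contributed unit returns 4.3/6 = 0.7167 to its contributor — below 1 — so contributing 0 is dominant for every player. At the Nash equilibrium everyone keeps their 60, and the group total is 6 × 60 = 360.
Each contributed unit returns 4.300 to the group as a whole (0.7167 to each of 6 players), which exceeds 1, so the social optimum is full contribution: group total = 4.300 × 360 = 1548.00.
Efficiency loss = 1548.00 − 360 = 1188.00.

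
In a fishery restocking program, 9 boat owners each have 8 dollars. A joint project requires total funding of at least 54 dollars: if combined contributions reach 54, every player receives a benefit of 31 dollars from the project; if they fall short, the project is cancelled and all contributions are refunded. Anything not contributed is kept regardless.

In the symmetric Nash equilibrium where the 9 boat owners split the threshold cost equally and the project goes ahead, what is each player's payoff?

Equal share of the threshold: 54/9 = 6.
At this profile no one gains by cutting their contribution: any cut drops the total below 54, the project is cancelled, contributions are refunded, and the deviator ends with 8, which is less than 8 − 6 + 31 = 33. Contributing more than 6 just wastes the excess. So contributing exactly 6 is a best response.
Each player's payoff: 8 − 6 + 31 = 33.

33 dollars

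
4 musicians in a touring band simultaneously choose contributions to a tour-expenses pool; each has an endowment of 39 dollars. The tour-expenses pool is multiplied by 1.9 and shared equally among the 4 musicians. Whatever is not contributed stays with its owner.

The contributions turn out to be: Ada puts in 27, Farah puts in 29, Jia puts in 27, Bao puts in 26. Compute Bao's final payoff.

64.78 dollars

Total contributed: 27 + 29 + 27 + 26 = 109.
Each receives 1.9 × 109 / 4 = 51.78 from the tour-expenses pool.
Bao keeps 39 − 26 = 13, so Bao's payoff is 13 + 51.78 = 64.78.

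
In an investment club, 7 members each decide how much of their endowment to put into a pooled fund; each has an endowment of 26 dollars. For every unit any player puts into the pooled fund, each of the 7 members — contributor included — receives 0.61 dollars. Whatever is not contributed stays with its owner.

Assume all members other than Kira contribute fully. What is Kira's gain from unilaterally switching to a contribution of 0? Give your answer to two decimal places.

10.14 dollars

Switching from a contribution of 26 to 0 lets Kira keep an extra 26 dollars, but lowers the pooled fund by 26, which costs Kira their own share of that drop: 0.61 × 26 = 15.86.
Net gain = 26 − 15.86 = 10.14. The private return per contributed unit (0.61) is below 1, so free-riding is indeed the best response regardless of what the others do.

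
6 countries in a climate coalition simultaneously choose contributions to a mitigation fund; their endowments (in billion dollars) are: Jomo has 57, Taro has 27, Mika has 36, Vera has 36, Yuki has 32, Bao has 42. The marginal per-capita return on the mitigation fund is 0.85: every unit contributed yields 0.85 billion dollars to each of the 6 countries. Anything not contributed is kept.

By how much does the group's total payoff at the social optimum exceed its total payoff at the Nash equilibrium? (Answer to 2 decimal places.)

The private return per contributed unit is 0.85 < 1 for everyone, so the Nash equilibrium is zero contribution and the group total is Σ E_j = 57 + 27 + 36 + 36 + 32 + 42 = 230.
Each contributed unit returns 5.100 to the group, so the social optimum is full contribution by everyone: group total = 5.100 × 230 = 1173.00.
Efficiency loss = (5.100 − 1) × 230 = 943.00.

943.00 billion dollars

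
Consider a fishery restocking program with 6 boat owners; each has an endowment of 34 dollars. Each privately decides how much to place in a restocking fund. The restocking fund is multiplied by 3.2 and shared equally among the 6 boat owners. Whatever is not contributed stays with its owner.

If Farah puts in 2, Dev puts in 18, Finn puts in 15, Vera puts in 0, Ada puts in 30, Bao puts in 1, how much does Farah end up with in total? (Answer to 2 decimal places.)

67.20 dollars

Total contributed: 2 + 18 + 15 + 0 + 30 + 1 = 66.
Each receives 3.2 × 66 / 6 = 35.20 from the restocking fund.
Farah keeps 34 − 2 = 32, so Farah's payoff is 32 + 35.20 = 67.20.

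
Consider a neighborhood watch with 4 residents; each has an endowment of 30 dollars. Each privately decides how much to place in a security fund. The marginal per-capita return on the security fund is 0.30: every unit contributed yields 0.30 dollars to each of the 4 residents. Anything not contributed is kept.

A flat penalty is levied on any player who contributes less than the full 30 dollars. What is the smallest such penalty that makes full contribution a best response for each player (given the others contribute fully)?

21.00 dollars

Given the others contribute fully, the best deviation is to contribute 0 (any partial contribution still incurs the fine and gives up units whose private return 0.30 is below 1).
Deviating from 30 to 0 saves 30 dollars but forfeits the deviator's share of the drop in the security fund: 0.30 × 30 = 9.00.
So the deviation gain is 30 − 9.00 = 21.00, and the fine must be at least 21.00 dollars to wipe it out.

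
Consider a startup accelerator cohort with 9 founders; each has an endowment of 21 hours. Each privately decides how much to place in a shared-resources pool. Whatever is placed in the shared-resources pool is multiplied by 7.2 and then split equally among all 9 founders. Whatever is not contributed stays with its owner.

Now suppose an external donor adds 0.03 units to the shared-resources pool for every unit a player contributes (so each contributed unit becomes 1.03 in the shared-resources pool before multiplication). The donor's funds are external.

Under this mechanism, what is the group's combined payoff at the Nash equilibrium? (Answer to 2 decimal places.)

189.00 hours

The effective private return is 7.2 × 1.03 / 9 = 0.8240, which is still under 1, so the mechanism doesn't change anyone's dominant strategy: zero contribution.
At the Nash equilibrium no one contributes; group total payoff = 9 × 21 = 189.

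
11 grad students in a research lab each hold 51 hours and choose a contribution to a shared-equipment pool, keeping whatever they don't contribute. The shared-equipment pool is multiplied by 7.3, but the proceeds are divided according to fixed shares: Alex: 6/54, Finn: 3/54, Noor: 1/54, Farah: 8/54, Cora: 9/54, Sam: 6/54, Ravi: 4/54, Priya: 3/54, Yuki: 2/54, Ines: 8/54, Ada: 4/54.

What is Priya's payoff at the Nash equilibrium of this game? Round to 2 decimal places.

113.05 hours

Player j's private return per contributed unit is 7.3 × (j's share). Contributing is weakly dominant for j when that share is at least 1/7.3 = 0.1370, and contributing 0 is dominant otherwise.
Farah, Cora and Ines are above the threshold, contributing 51 each; the remaining 8 contribute 0. Total contributed: 153.
Priya keeps 51 and receives 7.3 × 153 × 3/54 = 62.05 from the shared-equipment pool, for a payoff of 113.05.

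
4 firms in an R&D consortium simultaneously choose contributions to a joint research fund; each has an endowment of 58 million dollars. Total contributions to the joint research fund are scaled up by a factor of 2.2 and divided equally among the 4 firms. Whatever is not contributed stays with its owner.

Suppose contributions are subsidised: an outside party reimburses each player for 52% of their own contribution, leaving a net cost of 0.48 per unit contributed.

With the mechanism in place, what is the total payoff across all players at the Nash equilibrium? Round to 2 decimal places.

631.04 million dollars

Under the mechanism each unit contributed yields (2.2/4) / 0.48 = 1.1458 back to its contributor per unit of net cost, which exceeds 1, making full contribution the dominant choice for everyone.
At the Nash equilibrium everyone contributes 58. Group total payoff = 4 × (58 × 0.52 + 2.2 × 58) = 631.04.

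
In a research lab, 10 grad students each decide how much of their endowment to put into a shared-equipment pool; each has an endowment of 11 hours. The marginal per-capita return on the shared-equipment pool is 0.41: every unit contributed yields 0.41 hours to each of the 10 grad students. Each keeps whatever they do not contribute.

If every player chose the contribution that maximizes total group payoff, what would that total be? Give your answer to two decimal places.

451.00 hours

Each contributed unit returns 4.100 to the group as a whole (0.41 to each of 10 players), which exceeds 1, so the social optimum is full contribution: group total = 4.100 × 110 = 451.00.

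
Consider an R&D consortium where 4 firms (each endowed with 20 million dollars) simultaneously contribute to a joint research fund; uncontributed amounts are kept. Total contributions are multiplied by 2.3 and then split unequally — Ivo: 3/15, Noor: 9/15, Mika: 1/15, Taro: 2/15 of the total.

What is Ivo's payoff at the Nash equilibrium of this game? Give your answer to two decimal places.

29.20 million dollars

A player with share s gets back 2.3·s per unit contributed, so full contribution is dominant for anyone with s > 1/2.3 = 0.4348 and zero contribution is dominant for anyone below.
Noor alone (share 9/15) is above the threshold, contributing 20; the remaining 3 contribute 0. Total contributed: 20.
Ivo keeps 20 and receives 2.3 × 20 × 3/15 = 9.20 from the joint research fund, for a payoff of 29.20.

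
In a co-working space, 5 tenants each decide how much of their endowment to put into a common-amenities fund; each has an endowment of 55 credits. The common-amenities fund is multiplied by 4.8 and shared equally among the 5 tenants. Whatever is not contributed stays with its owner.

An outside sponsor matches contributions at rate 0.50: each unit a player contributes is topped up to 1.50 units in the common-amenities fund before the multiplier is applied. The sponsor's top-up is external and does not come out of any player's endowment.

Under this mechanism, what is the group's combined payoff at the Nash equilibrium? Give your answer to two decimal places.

1980.00 credits

With the mechanism, a contributed unit returns 4.8 × 1.50 / 5 = 1.4400 per unit of net cost to the contributor — now above 1 — so contributing fully is weakly dominant for every player.
At the Nash equilibrium everyone contributes 55. Group total payoff = 4.8 × 1.50 × 275 = 1980.00.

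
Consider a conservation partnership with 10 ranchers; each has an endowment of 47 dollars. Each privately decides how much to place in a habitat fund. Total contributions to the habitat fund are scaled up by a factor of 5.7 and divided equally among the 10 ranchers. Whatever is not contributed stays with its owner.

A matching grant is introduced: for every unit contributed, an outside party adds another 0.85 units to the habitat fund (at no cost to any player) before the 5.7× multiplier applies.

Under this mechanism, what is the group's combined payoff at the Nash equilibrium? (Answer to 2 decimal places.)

4956.15 dollars

With the mechanism, a contributed unit returns 5.7 × 1.85 / 10 = 1.0545 per unit of net cost to the contributor — now above 1 — so contributing fully is weakly dominant for every player.
So the Nash equilibrium is full contribution by all 10; the group earns 5.7 × 1.85 × 470 = 4956.15.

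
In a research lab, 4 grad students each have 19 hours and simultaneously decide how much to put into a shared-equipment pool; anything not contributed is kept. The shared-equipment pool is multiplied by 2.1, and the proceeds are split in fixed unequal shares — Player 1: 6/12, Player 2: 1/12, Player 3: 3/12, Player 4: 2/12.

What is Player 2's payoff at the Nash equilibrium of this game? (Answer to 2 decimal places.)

22.33 hours

Each unit j contributes comes back to j as 2.1 × (j's share), so j prefers to contribute only if that share exceeds 1/2.1 = 0.4762; otherwise keeping the unit dominates.
The only share above 0.4762 is Player 1's 6/12, contributing 19; the remaining 3 contribute 0. Total contributed: 19.
Player 2 keeps 19 and receives 2.1 × 19 × 1/12 = 3.33 from the shared-equipment pool, for a payoff of 22.33.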